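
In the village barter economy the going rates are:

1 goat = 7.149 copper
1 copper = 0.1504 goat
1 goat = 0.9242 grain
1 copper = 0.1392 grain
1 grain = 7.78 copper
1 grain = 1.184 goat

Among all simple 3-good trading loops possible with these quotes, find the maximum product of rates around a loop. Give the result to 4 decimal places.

goat→copper→grain→goat: 7.149 × 0.1392 × 1.184 = 1.17825
goat→grain→copper→goat: 0.9242 × 7.78 × 0.1504 = 1.08142
Maximum is goat→copper→grain→goat at 1.1782; arbitrage exists.

1.1782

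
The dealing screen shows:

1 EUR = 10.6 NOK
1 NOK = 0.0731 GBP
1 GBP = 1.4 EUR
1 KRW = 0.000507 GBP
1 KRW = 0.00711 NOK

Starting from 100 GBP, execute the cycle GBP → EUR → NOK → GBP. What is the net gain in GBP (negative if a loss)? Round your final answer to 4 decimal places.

100 GBP × 1.4 = 140 EUR
140 EUR × 10.6 = 1484 NOK
1484 NOK × 0.0731 = 108.4804 GBP
Net change: 108.4804 − 100 = 8.4804 GBP

8.4804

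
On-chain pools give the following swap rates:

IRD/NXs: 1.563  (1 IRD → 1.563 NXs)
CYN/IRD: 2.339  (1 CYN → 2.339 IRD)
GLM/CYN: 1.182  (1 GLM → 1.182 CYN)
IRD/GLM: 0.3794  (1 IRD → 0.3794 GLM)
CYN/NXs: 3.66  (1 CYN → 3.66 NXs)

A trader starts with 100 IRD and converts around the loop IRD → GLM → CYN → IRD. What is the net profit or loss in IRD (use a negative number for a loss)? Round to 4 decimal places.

4.8926

100 IRD × 0.3794 = 37.94 GLM
37.94 GLM × 1.182 = 44.84508 CYN
44.84508 CYN × 2.339 = 104.89264212 IRD
Net change: 104.89264212 − 100 = 4.89264212 IRD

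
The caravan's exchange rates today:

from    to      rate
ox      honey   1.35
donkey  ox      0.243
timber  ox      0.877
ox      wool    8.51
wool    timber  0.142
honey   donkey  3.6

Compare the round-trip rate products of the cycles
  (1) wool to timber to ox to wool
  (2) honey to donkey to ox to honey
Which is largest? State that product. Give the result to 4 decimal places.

(1) 0.142 × 0.877 × 8.51 = 1.05978
(2) 3.6 × 0.243 × 1.35 = 1.18098
Highest is cycle (2) at 1.1810 (>1, arbitrage).

1.1810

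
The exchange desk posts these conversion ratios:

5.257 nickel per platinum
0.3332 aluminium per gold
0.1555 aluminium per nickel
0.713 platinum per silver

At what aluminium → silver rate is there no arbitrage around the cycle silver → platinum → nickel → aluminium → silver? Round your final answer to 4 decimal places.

Known legs of the cycle: 0.713 × 5.257 × 0.1555 = 0.5828514755
For no arbitrage the full-cycle product must be 1, so the missing rate is 1 / 0.5828514755 ≈ 1.715703.

1.7157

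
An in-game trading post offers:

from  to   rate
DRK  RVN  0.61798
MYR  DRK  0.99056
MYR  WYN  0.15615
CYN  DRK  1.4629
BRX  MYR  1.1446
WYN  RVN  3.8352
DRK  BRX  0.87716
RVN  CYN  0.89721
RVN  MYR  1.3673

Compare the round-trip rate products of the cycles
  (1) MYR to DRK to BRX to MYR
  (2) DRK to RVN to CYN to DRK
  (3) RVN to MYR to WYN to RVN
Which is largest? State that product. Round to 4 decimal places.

(1) 0.99056 × 0.87716 × 1.1446 = 0.99452
(2) 0.61798 × 0.89721 × 1.4629 = 0.81112
(3) 1.3673 × 0.15615 × 3.8352 = 0.81883
Highest is cycle (1) at 0.9945 (≤1, no arbitrage).

0.9945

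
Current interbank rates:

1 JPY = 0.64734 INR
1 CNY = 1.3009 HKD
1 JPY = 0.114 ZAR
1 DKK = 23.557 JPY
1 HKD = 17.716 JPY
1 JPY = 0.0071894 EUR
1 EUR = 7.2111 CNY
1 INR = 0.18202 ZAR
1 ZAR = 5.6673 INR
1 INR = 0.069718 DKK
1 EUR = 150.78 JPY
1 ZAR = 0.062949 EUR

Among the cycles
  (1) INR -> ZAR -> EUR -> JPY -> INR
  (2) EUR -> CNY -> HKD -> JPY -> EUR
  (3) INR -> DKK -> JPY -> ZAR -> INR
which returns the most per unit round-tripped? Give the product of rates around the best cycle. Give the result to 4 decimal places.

1.1948

(1) 0.18202 × 0.062949 × 150.78 × 0.64734 = 1.11837
(2) 7.2111 × 1.3009 × 17.716 × 0.0071894 = 1.19482
(3) 0.069718 × 23.557 × 0.114 × 5.6673 = 1.06107
Highest is cycle (2) at 1.1948 (>1, arbitrage).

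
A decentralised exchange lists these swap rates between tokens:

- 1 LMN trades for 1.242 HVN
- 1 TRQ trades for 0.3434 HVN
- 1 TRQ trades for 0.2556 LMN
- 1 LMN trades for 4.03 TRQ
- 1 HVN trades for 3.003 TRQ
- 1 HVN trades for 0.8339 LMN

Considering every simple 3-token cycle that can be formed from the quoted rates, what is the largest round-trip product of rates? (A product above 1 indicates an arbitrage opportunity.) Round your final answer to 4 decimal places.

HVN→LMN→TRQ→HVN: 0.8339 × 4.03 × 0.3434 = 1.15404
HVN→TRQ→LMN→HVN: 3.003 × 0.2556 × 1.242 = 0.95332
Maximum is HVN→LMN→TRQ→HVN at 1.1540; arbitrage exists.

1.1540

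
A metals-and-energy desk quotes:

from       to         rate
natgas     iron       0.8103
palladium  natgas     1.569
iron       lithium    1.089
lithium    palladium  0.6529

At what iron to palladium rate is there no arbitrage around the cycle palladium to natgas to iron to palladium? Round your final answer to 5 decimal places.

Known legs of the cycle: 1.569 × 0.8103 = 1.2713607
For no arbitrage the full-cycle product must be 1, so the missing rate is 1 / 1.2713607 ≈ 0.7865588.

0.78656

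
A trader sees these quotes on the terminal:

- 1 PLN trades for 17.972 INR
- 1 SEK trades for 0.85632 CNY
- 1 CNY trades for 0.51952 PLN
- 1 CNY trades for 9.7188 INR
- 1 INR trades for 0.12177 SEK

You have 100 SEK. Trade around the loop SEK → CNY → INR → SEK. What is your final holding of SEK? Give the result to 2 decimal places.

100 SEK × 0.85632 = 85.632 CNY
85.632 CNY × 9.7188 = 832.2402816 INR
832.2402816 INR × 0.12177 = 101.341899090432 SEK

101.34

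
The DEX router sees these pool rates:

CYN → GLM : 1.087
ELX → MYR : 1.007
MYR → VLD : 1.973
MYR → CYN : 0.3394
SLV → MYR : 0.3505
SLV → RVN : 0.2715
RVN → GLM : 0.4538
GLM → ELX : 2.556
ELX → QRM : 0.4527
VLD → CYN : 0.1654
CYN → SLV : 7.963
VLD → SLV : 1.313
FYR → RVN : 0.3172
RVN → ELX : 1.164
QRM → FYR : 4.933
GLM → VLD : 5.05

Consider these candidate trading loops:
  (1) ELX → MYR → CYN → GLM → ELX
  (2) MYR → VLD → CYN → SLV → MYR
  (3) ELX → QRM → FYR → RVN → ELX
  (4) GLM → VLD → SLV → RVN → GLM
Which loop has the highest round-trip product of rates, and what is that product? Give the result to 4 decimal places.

0.9496

(1) 1.007 × 0.3394 × 1.087 × 2.556 = 0.94958
(2) 1.973 × 0.1654 × 7.963 × 0.3505 = 0.91081
(3) 0.4527 × 4.933 × 0.3172 × 1.164 = 0.82453
(4) 5.05 × 1.313 × 0.2715 × 0.4538 = 0.81694
Highest is cycle (1) at 0.9496 (≤1, no arbitrage).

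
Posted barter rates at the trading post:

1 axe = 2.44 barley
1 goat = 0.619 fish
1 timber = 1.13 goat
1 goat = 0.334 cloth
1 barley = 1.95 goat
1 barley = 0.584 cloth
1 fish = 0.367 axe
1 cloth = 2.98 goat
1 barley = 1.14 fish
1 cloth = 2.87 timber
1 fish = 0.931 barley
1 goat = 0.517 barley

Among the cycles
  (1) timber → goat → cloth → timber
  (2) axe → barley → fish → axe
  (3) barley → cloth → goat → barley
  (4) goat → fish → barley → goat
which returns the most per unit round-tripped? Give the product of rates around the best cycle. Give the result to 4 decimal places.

1.1238

(1) 1.13 × 0.334 × 2.87 = 1.08320
(2) 2.44 × 1.14 × 0.367 = 1.02085
(3) 0.584 × 2.98 × 0.517 = 0.89975
(4) 0.619 × 0.931 × 1.95 = 1.12376
Highest is cycle (4) at 1.1238 (>1, arbitrage).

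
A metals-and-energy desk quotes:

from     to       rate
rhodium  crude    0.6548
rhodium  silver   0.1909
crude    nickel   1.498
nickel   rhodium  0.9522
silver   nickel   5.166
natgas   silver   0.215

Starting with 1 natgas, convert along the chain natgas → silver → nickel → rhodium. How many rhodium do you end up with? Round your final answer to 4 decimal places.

1 natgas × 0.215 = 0.215 silver
0.215 silver × 5.166 = 1.11069 nickel
1.11069 nickel × 0.9522 = 1.057599018 rhodium

1.0576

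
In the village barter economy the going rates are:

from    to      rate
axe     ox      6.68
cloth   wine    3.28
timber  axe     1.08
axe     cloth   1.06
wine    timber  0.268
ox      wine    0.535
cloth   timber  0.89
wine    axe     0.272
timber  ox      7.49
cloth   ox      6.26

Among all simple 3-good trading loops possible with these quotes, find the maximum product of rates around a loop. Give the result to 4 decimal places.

1.0739

wine→timber→ox→wine: 0.268 × 7.49 × 0.535 = 1.07392
cloth→timber→axe→cloth: 0.89 × 1.08 × 1.06 = 1.01887
wine→axe→ox→wine: 0.272 × 6.68 × 0.535 = 0.97207
cloth→wine→axe→cloth: 3.28 × 0.272 × 1.06 = 0.94569
Maximum is wine→timber→ox→wine at 1.0739; arbitrage exists.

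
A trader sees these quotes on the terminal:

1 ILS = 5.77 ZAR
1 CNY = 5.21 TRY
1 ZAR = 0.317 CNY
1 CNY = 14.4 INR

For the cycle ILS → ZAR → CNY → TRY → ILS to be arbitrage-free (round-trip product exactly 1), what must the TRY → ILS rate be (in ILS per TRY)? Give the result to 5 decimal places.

0.10494

Known legs of the cycle: 5.77 × 0.317 × 5.21 = 9.5295589
For no arbitrage the full-cycle product must be 1, so the missing rate is 1 / 9.5295589 ≈ 0.1049367.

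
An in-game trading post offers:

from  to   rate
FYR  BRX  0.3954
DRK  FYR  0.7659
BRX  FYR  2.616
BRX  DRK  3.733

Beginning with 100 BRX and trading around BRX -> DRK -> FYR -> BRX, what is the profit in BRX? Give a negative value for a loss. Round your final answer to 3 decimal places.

13.049

100 BRX × 3.733 = 373.3 DRK
373.3 DRK × 0.7659 = 285.91047 FYR
285.91047 FYR × 0.3954 = 113.048999838 BRX
Net change: 113.048999838 − 100 = 13.048999838 BRX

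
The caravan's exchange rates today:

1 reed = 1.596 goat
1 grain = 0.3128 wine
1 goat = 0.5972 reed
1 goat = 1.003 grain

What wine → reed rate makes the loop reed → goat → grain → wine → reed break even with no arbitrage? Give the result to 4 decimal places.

Known legs of the cycle: 1.596 × 1.003 × 0.3128 = 0.5007264864
For no arbitrage the full-cycle product must be 1, so the missing rate is 1 / 0.5007264864 ≈ 1.997098.

1.9971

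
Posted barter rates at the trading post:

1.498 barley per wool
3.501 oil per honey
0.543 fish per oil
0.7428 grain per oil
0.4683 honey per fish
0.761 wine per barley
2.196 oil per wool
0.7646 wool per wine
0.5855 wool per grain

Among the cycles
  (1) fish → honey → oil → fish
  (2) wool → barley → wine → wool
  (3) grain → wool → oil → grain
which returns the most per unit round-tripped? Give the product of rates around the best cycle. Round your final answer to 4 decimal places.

(1) 0.4683 × 3.501 × 0.543 = 0.89026
(2) 1.498 × 0.761 × 0.7646 = 0.87163
(3) 0.5855 × 2.196 × 0.7428 = 0.95506
Highest is cycle (3) at 0.9551 (≤1, no arbitrage).

0.9551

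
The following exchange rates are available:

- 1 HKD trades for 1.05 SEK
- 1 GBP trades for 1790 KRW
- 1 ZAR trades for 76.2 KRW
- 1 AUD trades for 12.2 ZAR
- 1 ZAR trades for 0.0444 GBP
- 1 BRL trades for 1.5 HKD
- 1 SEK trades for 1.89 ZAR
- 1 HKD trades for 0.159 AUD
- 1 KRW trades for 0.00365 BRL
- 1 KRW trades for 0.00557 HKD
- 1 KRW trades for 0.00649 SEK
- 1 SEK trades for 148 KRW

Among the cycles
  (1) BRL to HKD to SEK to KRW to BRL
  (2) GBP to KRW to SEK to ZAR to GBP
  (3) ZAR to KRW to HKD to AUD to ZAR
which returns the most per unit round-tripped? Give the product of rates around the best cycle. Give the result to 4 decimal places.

0.9749

(1) 1.5 × 1.05 × 148 × 0.00365 = 0.85082
(2) 1790 × 0.00649 × 1.89 × 0.0444 = 0.97486
(3) 76.2 × 0.00557 × 0.159 × 12.2 = 0.82332
Highest is cycle (2) at 0.9749 (≤1, no arbitrage).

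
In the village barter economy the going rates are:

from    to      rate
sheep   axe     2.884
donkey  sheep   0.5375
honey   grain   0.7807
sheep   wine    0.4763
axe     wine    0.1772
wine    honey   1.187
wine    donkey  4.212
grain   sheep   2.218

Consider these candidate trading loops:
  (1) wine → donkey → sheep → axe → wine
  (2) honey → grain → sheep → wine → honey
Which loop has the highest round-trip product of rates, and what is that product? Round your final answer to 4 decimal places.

1.1570

(1) 4.212 × 0.5375 × 2.884 × 0.1772 = 1.15698
(2) 0.7807 × 2.218 × 0.4763 × 1.187 = 0.97899
Highest is cycle (1) at 1.1570 (>1, arbitrage).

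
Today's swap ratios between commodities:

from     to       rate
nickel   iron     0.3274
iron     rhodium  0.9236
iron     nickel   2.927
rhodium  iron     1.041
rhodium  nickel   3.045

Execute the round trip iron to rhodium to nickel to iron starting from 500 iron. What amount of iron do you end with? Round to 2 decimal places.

500 iron × 0.9236 = 461.8 rhodium
461.8 rhodium × 3.045 = 1406.181 nickel
1406.181 nickel × 0.3274 = 460.3836594 iron

460.38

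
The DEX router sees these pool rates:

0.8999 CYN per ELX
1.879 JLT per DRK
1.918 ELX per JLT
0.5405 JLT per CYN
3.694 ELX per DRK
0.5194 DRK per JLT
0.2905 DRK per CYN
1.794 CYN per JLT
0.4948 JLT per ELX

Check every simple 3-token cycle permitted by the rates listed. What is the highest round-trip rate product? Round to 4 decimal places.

JLT→CYN→DRK→JLT: 1.794 × 0.2905 × 1.879 = 0.97925
ELX→CYN→DRK→ELX: 0.8999 × 0.2905 × 3.694 = 0.96569
ELX→JLT→DRK→ELX: 0.4948 × 0.5194 × 3.694 = 0.94935
ELX→CYN→JLT→ELX: 0.8999 × 0.5405 × 1.918 = 0.93291
Maximum is JLT→CYN→DRK→JLT at 0.9793; no arbitrage — every cycle loses value.

0.9793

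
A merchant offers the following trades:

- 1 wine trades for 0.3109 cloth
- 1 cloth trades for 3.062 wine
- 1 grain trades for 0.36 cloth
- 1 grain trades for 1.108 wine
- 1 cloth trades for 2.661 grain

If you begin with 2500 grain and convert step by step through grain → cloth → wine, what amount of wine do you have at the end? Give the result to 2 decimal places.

2500 grain × 0.36 = 900 cloth
900 cloth × 3.062 = 2755.8 wine

2755.80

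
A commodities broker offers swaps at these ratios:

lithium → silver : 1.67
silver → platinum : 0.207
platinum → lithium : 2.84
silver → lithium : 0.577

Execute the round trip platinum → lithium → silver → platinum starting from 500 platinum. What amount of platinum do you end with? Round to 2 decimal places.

490.88

500 platinum × 2.84 = 1420 lithium
1420 lithium × 1.67 = 2371.4 silver
2371.4 silver × 0.207 = 490.8798 platinum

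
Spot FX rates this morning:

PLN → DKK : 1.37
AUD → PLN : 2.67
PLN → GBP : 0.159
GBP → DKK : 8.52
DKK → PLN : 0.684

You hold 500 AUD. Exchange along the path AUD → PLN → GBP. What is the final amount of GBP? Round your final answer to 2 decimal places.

500 AUD × 2.67 = 1335 PLN
1335 PLN × 0.159 = 212.265 GBP

212.27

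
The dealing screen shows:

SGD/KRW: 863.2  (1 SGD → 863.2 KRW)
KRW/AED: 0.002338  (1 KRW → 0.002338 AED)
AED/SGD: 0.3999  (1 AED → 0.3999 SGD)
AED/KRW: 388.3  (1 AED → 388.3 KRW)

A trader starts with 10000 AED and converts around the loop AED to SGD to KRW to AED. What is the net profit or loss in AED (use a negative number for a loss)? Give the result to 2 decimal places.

-1929.37

10000 AED × 0.3999 = 3999 SGD
3999 SGD × 863.2 = 3451936.8 KRW
3451936.8 KRW × 0.002338 = 8070.6282384 AED
Net change: 8070.6282384 − 10000 = -1929.3717616 AED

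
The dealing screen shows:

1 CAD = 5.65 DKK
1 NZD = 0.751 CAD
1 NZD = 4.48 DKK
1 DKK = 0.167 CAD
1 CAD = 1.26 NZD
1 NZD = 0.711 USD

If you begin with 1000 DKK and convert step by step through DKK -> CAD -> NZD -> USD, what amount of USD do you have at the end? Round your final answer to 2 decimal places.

149.61

1000 DKK × 0.167 = 167 CAD
167 CAD × 1.26 = 210.42 NZD
210.42 NZD × 0.711 = 149.60862 USD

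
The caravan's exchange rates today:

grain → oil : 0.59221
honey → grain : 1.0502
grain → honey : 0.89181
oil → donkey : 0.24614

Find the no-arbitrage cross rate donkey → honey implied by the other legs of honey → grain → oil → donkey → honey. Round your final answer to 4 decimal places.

6.5324

Known legs of the cycle: 1.0502 × 0.59221 × 0.24614 = 0.15308405118388
For no arbitrage the full-cycle product must be 1, so the missing rate is 1 / 0.15308405118388 ≈ 6.532359.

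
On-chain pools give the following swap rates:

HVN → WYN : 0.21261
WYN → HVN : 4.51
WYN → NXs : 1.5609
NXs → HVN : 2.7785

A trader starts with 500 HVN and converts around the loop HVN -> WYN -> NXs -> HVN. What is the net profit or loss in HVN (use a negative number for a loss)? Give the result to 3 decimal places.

500 HVN × 0.21261 = 106.305 WYN
106.305 WYN × 1.5609 = 165.9314745 NXs
165.9314745 NXs × 2.7785 = 461.04060189825 HVN
Net change: 461.04060189825 − 500 = -38.95939810175 HVN

-38.959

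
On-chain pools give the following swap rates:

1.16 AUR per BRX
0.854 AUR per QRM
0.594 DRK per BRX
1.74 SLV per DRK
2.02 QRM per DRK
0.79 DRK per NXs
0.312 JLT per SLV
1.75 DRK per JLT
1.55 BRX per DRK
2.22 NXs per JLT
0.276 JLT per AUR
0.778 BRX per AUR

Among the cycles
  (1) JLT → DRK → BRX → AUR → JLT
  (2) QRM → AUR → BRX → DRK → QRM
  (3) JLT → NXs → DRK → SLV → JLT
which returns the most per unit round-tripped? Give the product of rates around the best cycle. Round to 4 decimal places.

(1) 1.75 × 1.55 × 1.16 × 0.276 = 0.86843
(2) 0.854 × 0.778 × 0.594 × 2.02 = 0.79721
(3) 2.22 × 0.79 × 1.74 × 0.312 = 0.95210
Highest is cycle (3) at 0.9521 (≤1, no arbitrage).

0.9521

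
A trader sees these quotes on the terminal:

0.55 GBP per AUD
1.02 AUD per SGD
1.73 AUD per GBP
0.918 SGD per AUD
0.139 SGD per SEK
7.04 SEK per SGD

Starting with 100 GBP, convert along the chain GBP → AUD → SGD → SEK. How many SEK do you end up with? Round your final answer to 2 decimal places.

1118.05

100 GBP × 1.73 = 173 AUD
173 AUD × 0.918 = 158.814 SGD
158.814 SGD × 7.04 = 1118.05056 SEK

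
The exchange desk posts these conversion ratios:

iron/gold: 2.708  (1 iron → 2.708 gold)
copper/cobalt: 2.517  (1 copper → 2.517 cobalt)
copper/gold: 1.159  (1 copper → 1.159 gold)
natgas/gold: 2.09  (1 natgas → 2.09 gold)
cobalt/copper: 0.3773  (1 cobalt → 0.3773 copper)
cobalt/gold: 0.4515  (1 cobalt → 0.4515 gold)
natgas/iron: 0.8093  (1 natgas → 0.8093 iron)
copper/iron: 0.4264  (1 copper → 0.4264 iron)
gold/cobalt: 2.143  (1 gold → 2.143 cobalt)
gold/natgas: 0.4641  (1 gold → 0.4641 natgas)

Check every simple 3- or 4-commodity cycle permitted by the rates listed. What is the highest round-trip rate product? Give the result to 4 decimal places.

1.0171

natgas→iron→gold→natgas: 0.8093 × 2.708 × 0.4641 = 1.01711
cobalt→copper→gold→cobalt: 0.3773 × 1.159 × 2.143 = 0.93711
cobalt→copper→iron→gold→cobalt: 0.3773 × 0.4264 × 2.708 × 2.143 = 0.93363
Maximum is natgas→iron→gold→natgas at 1.0171; arbitrage exists.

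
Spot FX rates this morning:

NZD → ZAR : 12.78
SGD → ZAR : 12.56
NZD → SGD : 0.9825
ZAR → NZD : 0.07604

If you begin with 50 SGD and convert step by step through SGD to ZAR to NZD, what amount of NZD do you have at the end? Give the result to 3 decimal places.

50 SGD × 12.56 = 628 ZAR
628 ZAR × 0.07604 = 47.75312 NZD

47.753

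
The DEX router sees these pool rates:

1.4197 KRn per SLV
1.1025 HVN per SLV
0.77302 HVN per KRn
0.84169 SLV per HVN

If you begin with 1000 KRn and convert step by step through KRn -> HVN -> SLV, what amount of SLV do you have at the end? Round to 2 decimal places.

650.64

1000 KRn × 0.77302 = 773.02 HVN
773.02 HVN × 0.84169 = 650.6432038 SLV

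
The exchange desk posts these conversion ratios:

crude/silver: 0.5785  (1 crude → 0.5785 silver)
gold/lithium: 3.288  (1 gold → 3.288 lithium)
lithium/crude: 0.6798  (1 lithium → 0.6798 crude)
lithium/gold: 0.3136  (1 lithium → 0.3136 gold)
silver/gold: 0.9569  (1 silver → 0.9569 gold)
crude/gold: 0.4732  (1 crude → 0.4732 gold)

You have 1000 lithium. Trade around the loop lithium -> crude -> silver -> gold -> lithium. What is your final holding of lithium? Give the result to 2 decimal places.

1000 lithium × 0.6798 = 679.8 crude
679.8 crude × 0.5785 = 393.2643 silver
393.2643 silver × 0.9569 = 376.31460867 gold
376.31460867 gold × 3.288 = 1237.32243330696 lithium

1237.32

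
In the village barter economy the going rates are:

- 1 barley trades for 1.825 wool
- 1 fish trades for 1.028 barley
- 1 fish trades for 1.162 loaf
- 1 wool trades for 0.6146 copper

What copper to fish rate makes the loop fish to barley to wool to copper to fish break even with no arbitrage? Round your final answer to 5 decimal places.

Known legs of the cycle: 1.028 × 1.825 × 0.6146 = 1.15305106
For no arbitrage the full-cycle product must be 1, so the missing rate is 1 / 1.15305106 ≈ 0.8672643.

0.86726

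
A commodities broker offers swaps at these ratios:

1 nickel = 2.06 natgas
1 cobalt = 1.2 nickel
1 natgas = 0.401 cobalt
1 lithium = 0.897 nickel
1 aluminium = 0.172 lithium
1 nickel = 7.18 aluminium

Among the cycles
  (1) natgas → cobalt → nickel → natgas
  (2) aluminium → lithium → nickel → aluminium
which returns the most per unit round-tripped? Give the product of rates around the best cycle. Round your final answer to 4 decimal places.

(1) 0.401 × 1.2 × 2.06 = 0.99127
(2) 0.172 × 0.897 × 7.18 = 1.10776
Highest is cycle (2) at 1.1078 (>1, arbitrage).

1.1078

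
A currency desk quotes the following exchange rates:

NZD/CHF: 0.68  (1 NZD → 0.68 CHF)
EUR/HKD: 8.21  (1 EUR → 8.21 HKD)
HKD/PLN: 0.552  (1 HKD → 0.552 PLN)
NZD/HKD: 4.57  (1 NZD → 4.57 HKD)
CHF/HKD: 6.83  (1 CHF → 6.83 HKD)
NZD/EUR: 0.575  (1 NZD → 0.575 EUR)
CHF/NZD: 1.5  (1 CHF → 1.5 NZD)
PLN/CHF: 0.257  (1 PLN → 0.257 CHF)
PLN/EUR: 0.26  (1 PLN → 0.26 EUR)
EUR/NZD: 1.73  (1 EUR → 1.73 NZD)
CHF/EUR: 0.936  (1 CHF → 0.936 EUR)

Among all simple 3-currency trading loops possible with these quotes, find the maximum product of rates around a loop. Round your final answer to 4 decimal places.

EUR→HKD→PLN→EUR: 8.21 × 0.552 × 0.26 = 1.17830
EUR→NZD→CHF→EUR: 1.73 × 0.68 × 0.936 = 1.10111
HKD→PLN→CHF→HKD: 0.552 × 0.257 × 6.83 = 0.96893
Maximum is EUR→HKD→PLN→EUR at 1.1783; arbitrage exists.

1.1783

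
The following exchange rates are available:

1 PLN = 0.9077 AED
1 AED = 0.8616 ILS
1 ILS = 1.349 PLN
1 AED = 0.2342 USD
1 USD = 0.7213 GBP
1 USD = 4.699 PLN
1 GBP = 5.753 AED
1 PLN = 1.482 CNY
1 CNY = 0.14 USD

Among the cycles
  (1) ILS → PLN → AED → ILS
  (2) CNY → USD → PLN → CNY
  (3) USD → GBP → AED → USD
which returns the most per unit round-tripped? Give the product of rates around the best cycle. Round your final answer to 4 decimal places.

(1) 1.349 × 0.9077 × 0.8616 = 1.05502
(2) 0.14 × 4.699 × 1.482 = 0.97495
(3) 0.7213 × 5.753 × 0.2342 = 0.97185
Highest is cycle (1) at 1.0550 (>1, arbitrage).

1.0550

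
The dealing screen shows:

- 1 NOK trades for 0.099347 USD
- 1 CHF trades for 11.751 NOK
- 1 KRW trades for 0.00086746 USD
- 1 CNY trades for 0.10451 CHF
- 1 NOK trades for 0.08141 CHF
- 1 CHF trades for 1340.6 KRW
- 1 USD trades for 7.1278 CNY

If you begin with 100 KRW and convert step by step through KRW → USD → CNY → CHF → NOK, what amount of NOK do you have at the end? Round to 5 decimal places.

0.75934

100 KRW × 0.00086746 = 0.086746 USD
0.086746 USD × 7.1278 = 0.6183081388 CNY
0.6183081388 CNY × 0.10451 = 0.064619383585988 CHF
0.064619383585988 CHF × 11.751 = 0.759342376518944988 NOK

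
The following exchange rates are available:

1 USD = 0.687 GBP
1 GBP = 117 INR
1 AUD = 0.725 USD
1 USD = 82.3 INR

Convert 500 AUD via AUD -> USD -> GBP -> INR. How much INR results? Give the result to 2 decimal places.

500 AUD × 0.725 = 362.5 USD
362.5 USD × 0.687 = 249.0375 GBP
249.0375 GBP × 117 = 29137.3875 INR

29137.39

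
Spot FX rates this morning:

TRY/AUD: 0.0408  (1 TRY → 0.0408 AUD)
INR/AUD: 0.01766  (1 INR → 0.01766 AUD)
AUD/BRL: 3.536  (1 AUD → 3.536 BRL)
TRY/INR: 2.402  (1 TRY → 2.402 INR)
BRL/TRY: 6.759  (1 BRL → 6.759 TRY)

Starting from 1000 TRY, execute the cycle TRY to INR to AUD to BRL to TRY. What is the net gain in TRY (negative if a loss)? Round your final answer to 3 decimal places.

1000 TRY × 2.402 = 2402 INR
2402 INR × 0.01766 = 42.41932 AUD
42.41932 AUD × 3.536 = 149.99471552 BRL
149.99471552 BRL × 6.759 = 1013.81428219968 TRY
Net change: 1013.81428219968 − 1000 = 13.81428219968 TRY

13.814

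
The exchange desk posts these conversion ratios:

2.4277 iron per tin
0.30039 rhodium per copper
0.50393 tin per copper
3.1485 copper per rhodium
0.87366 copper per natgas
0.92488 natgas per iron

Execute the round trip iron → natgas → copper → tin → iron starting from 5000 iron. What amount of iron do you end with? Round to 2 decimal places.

5000 iron × 0.92488 = 4624.4 natgas
4624.4 natgas × 0.87366 = 4040.153304 copper
4040.153304 copper × 0.50393 = 2035.95445448472 tin
2035.95445448472 tin × 2.4277 = 4942.686629152554744 iron

4942.69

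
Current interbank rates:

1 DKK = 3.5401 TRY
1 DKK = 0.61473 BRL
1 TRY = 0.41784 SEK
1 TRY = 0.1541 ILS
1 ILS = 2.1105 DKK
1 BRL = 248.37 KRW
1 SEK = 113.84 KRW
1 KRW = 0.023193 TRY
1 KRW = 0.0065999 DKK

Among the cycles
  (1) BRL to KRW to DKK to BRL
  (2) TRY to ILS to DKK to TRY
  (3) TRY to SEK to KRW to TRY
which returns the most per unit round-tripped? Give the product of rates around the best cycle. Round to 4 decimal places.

1.1513

(1) 248.37 × 0.0065999 × 0.61473 = 1.00768
(2) 0.1541 × 2.1105 × 3.5401 = 1.15134
(3) 0.41784 × 113.84 × 0.023193 = 1.10322
Highest is cycle (2) at 1.1513 (>1, arbitrage).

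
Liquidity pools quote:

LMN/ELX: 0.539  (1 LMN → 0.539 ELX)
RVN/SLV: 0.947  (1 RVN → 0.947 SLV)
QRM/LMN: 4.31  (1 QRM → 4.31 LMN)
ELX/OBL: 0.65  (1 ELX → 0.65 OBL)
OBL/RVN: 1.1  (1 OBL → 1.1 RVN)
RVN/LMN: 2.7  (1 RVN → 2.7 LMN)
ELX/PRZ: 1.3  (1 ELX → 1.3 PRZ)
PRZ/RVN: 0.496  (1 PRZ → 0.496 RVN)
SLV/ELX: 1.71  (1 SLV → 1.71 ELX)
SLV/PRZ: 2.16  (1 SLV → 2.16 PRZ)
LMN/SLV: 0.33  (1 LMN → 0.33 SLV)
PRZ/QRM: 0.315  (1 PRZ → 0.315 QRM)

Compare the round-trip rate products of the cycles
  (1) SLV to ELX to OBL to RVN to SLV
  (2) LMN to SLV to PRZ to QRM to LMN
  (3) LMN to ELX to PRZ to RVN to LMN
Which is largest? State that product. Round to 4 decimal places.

(1) 1.71 × 0.65 × 1.1 × 0.947 = 1.15785
(2) 0.33 × 2.16 × 0.315 × 4.31 = 0.96773
(3) 0.539 × 1.3 × 0.496 × 2.7 = 0.93838
Highest is cycle (1) at 1.1578 (>1, arbitrage).

1.1578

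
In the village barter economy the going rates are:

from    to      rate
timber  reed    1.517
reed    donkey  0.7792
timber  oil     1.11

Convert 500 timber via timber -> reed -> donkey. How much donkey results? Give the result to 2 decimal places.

500 timber × 1.517 = 758.5 reed
758.5 reed × 0.7792 = 591.0232 donkey

591.02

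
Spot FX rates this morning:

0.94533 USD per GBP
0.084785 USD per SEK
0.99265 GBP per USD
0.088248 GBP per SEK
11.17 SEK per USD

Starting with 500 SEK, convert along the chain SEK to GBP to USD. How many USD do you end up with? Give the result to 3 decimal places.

500 SEK × 0.088248 = 44.124 GBP
44.124 GBP × 0.94533 = 41.71174092 USD

41.712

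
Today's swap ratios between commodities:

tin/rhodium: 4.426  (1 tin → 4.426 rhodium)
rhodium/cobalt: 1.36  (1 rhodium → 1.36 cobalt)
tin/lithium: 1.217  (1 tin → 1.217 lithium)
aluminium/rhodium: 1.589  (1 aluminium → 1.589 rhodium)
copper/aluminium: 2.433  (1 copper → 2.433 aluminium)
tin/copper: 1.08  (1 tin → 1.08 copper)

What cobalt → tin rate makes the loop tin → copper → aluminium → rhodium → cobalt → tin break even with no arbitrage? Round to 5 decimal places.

Known legs of the cycle: 1.08 × 2.433 × 1.589 × 1.36 = 5.6784351456
For no arbitrage the full-cycle product must be 1, so the missing rate is 1 / 5.6784351456 ≈ 0.1761049.

0.17610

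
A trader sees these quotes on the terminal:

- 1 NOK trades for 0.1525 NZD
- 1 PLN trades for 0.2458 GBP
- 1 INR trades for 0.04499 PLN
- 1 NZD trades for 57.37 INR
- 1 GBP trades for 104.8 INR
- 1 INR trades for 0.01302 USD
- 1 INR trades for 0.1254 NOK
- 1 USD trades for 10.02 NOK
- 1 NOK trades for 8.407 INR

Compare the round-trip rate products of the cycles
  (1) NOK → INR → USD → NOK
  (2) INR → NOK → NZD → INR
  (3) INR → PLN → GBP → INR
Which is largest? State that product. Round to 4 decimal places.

1.1589

(1) 8.407 × 0.01302 × 10.02 = 1.09678
(2) 0.1254 × 0.1525 × 57.37 = 1.09712
(3) 0.04499 × 0.2458 × 104.8 = 1.15894
Highest is cycle (3) at 1.1589 (>1, arbitrage).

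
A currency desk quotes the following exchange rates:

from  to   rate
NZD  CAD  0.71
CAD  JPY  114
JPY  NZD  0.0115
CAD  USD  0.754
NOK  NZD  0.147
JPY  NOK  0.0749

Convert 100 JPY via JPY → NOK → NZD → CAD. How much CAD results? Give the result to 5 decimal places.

0.78173

100 JPY × 0.0749 = 7.49 NOK
7.49 NOK × 0.147 = 1.10103 NZD
1.10103 NZD × 0.71 = 0.7817313 CAD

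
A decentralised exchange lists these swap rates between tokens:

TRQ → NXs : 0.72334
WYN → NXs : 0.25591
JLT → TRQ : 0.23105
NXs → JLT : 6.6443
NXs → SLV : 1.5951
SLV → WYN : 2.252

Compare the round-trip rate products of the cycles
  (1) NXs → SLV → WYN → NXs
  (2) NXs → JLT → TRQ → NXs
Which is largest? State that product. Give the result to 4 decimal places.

(1) 1.5951 × 2.252 × 0.25591 = 0.91927
(2) 6.6443 × 0.23105 × 0.72334 = 1.11045
Highest is cycle (2) at 1.1104 (>1, arbitrage).

1.1104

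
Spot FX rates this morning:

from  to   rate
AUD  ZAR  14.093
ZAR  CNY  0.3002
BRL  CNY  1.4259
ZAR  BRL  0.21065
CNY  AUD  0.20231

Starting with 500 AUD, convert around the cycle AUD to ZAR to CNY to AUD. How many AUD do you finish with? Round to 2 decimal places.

427.96

500 AUD × 14.093 = 7046.5 ZAR
7046.5 ZAR × 0.3002 = 2115.3593 CNY
2115.3593 CNY × 0.20231 = 427.958339983 AUD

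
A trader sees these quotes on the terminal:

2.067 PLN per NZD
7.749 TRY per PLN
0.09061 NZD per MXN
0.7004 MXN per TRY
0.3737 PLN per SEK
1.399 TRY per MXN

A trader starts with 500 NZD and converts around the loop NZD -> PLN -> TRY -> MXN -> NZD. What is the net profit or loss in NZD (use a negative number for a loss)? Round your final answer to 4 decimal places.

500 NZD × 2.067 = 1033.5 PLN
1033.5 PLN × 7.749 = 8008.5915 TRY
8008.5915 TRY × 0.7004 = 5609.2174866 MXN
5609.2174866 MXN × 0.09061 = 508.251196460826 NZD
Net change: 508.251196460826 − 500 = 8.251196460826 NZD

8.2512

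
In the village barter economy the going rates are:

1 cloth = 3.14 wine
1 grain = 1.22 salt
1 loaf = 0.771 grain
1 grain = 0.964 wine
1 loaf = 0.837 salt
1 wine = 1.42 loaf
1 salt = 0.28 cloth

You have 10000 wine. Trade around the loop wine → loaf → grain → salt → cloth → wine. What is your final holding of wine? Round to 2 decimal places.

11743.30

10000 wine × 1.42 = 14200 loaf
14200 loaf × 0.771 = 10948.2 grain
10948.2 grain × 1.22 = 13356.804 salt
13356.804 salt × 0.28 = 3739.90512 cloth
3739.90512 cloth × 3.14 = 11743.3020768 wine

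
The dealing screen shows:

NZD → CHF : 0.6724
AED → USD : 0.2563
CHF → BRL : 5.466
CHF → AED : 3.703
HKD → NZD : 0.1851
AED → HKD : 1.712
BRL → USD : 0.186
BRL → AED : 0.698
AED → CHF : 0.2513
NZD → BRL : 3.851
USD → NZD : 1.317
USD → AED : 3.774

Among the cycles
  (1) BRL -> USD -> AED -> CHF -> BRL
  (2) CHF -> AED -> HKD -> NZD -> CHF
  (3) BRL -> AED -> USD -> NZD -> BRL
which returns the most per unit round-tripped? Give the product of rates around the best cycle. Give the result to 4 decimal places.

(1) 0.186 × 3.774 × 0.2513 × 5.466 = 0.96422
(2) 3.703 × 1.712 × 0.1851 × 0.6724 = 0.78903
(3) 0.698 × 0.2563 × 1.317 × 3.851 = 0.90733
Highest is cycle (1) at 0.9642 (≤1, no arbitrage).

0.9642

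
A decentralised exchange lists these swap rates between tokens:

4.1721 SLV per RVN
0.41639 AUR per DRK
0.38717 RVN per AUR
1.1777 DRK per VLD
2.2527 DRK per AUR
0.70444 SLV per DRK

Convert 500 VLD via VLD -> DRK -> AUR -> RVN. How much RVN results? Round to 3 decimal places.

500 VLD × 1.1777 = 588.85 DRK
588.85 DRK × 0.41639 = 245.1912515 AUR
245.1912515 AUR × 0.38717 = 94.930696843255 RVN

94.931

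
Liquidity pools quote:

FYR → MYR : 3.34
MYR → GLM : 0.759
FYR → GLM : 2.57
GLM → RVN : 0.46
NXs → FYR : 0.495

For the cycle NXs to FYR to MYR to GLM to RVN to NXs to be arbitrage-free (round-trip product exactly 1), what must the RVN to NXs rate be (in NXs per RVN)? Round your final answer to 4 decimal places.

Known legs of the cycle: 0.495 × 3.34 × 0.759 × 0.46 = 0.577233162
For no arbitrage the full-cycle product must be 1, so the missing rate is 1 / 0.577233162 ≈ 1.732402.

1.7324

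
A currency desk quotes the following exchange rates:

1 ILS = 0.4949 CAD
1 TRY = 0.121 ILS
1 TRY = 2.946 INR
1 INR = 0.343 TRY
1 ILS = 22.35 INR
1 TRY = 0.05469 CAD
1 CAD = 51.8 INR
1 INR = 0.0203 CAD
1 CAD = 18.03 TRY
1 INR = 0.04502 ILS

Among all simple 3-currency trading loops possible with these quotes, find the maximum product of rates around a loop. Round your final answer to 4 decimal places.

1.1541

ILS→CAD→INR→ILS: 0.4949 × 51.8 × 0.04502 = 1.15412
TRY→ILS→CAD→TRY: 0.121 × 0.4949 × 18.03 = 1.07969
TRY→INR→CAD→TRY: 2.946 × 0.0203 × 18.03 = 1.07826
TRY→CAD→INR→TRY: 0.05469 × 51.8 × 0.343 = 0.97170
TRY→ILS→INR→TRY: 0.121 × 22.35 × 0.343 = 0.92759
Maximum is ILS→CAD→INR→ILS at 1.1541; arbitrage exists.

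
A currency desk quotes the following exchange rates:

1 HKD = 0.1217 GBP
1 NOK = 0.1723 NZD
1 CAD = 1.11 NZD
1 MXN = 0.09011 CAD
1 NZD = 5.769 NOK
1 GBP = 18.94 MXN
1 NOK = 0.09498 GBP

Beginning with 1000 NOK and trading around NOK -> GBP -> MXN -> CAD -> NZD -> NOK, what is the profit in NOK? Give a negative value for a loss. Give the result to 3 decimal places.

1000 NOK × 0.09498 = 94.98 GBP
94.98 GBP × 18.94 = 1798.9212 MXN
1798.9212 MXN × 0.09011 = 162.100789332 CAD
162.100789332 CAD × 1.11 = 179.93187615852 NZD
179.93187615852 NZD × 5.769 = 1038.02699355850188 NOK
Net change: 1038.02699355850188 − 1000 = 38.02699355850188 NOK

38.027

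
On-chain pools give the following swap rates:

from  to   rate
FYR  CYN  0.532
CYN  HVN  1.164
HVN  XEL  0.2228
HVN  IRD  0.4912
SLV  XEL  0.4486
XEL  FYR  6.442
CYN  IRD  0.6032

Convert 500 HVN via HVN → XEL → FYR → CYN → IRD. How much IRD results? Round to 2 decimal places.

500 HVN × 0.2228 = 111.4 XEL
111.4 XEL × 6.442 = 717.6388 FYR
717.6388 FYR × 0.532 = 381.7838416 CYN
381.7838416 CYN × 0.6032 = 230.29201325312 IRD

230.29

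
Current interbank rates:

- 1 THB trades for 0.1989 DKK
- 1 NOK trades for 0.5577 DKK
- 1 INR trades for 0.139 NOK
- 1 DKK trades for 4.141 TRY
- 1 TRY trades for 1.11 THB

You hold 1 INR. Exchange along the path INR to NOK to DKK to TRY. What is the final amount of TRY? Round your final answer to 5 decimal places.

1 INR × 0.139 = 0.139 NOK
0.139 NOK × 0.5577 = 0.0775203 DKK
0.0775203 DKK × 4.141 = 0.3210115623 TRY

0.32101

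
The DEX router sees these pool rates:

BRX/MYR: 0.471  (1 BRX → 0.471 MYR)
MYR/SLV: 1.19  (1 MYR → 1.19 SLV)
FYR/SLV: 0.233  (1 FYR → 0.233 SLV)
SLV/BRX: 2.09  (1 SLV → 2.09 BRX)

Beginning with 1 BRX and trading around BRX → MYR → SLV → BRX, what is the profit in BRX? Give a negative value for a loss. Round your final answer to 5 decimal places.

1 BRX × 0.471 = 0.471 MYR
0.471 MYR × 1.19 = 0.56049 SLV
0.56049 SLV × 2.09 = 1.1714241 BRX
Net change: 1.1714241 − 1 = 0.1714241 BRX

0.17142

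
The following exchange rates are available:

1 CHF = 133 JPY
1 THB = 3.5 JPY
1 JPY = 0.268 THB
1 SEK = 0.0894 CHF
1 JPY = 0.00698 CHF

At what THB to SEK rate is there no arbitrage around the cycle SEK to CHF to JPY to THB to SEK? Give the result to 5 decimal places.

Known legs of the cycle: 0.0894 × 133 × 0.268 = 3.1865736
For no arbitrage the full-cycle product must be 1, so the missing rate is 1 / 3.1865736 ≈ 0.3138167.

0.31382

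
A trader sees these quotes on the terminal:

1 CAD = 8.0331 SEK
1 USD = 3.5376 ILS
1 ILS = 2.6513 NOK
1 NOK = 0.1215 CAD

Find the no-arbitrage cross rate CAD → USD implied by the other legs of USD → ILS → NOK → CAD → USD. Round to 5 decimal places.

Known legs of the cycle: 3.5376 × 2.6513 × 0.1215 = 1.13957752392
For no arbitrage the full-cycle product must be 1, so the missing rate is 1 / 1.13957752392 ≈ 0.8775182.

0.87752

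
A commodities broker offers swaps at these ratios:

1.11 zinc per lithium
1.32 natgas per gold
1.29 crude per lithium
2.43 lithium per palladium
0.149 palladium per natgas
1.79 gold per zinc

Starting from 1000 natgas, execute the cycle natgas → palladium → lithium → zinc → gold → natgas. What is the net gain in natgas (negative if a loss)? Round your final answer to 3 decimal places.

1000 natgas × 0.149 = 149 palladium
149 palladium × 2.43 = 362.07 lithium
362.07 lithium × 1.11 = 401.8977 zinc
401.8977 zinc × 1.79 = 719.396883 gold
719.396883 gold × 1.32 = 949.60388556 natgas
Net change: 949.60388556 − 1000 = -50.39611444 natgas

-50.396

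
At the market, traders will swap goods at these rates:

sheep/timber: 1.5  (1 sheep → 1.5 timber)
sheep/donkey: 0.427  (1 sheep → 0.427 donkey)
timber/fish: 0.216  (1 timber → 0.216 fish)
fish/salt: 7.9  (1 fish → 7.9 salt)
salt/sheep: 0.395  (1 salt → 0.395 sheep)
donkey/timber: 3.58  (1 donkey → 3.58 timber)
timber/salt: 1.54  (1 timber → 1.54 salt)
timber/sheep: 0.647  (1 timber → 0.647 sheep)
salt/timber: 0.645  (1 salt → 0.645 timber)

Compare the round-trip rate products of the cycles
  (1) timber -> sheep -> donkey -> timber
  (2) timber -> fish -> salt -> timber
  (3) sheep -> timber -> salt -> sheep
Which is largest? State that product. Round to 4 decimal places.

1.1006

(1) 0.647 × 0.427 × 3.58 = 0.98904
(2) 0.216 × 7.9 × 0.645 = 1.10063
(3) 1.5 × 1.54 × 0.395 = 0.91245
Highest is cycle (2) at 1.1006 (>1, arbitrage).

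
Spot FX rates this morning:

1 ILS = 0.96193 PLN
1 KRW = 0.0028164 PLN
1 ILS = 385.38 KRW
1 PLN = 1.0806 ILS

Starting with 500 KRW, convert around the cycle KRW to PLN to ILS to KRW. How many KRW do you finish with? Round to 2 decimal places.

500 KRW × 0.0028164 = 1.4082 PLN
1.4082 PLN × 1.0806 = 1.52170092 ILS
1.52170092 ILS × 385.38 = 586.4331005496 KRW

586.43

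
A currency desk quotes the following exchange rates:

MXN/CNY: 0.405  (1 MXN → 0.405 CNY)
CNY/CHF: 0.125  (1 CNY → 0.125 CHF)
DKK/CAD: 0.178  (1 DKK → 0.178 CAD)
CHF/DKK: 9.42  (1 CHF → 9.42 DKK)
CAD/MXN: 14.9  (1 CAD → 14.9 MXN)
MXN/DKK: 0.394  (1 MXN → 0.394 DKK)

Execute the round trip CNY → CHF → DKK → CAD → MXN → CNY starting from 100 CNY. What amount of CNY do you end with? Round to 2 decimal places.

100 CNY × 0.125 = 12.5 CHF
12.5 CHF × 9.42 = 117.75 DKK
117.75 DKK × 0.178 = 20.9595 CAD
20.9595 CAD × 14.9 = 312.29655 MXN
312.29655 MXN × 0.405 = 126.48010275 CNY

126.48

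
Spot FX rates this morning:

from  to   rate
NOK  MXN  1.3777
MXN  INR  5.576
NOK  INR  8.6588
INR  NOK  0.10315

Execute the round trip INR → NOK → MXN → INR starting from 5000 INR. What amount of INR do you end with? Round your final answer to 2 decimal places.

5000 INR × 0.10315 = 515.75 NOK
515.75 NOK × 1.3777 = 710.548775 MXN
710.548775 MXN × 5.576 = 3962.0199694 INR

3962.02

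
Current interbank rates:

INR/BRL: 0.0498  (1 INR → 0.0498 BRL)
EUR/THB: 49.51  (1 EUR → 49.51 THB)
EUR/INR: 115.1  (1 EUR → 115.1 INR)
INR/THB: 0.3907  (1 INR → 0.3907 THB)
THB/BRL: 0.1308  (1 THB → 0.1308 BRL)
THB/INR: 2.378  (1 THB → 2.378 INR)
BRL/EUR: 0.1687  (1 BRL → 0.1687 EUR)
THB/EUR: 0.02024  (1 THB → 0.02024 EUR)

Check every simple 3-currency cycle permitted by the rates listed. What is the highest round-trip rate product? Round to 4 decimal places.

1.0925

BRL→EUR→THB→BRL: 0.1687 × 49.51 × 0.1308 = 1.09249
BRL→EUR→INR→BRL: 0.1687 × 115.1 × 0.0498 = 0.96699
THB→EUR→INR→THB: 0.02024 × 115.1 × 0.3907 = 0.91018
Maximum is BRL→EUR→THB→BRL at 1.0925; arbitrage exists.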